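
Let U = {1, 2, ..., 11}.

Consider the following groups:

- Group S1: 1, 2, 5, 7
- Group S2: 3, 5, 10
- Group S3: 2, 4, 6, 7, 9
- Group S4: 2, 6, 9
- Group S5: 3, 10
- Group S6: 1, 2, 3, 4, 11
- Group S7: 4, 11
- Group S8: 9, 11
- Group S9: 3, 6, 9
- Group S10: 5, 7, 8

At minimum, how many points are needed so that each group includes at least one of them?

4

H = {6, 7, 10, 11} meets every group (each contains at least one member of H), and |H| = 4.
The groups S4, S5, S7, S10 are pairwise disjoint, so any hitting set needs a separate point for each — at least 4. Hence 4 is optimal.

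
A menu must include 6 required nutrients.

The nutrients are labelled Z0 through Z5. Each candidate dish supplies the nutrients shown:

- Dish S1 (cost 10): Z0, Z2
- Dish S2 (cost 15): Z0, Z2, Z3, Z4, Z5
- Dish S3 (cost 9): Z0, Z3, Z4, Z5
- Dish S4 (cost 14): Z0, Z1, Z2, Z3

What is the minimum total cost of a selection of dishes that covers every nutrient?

S3, S4 together cover every nutrient (S3 ∪ S4 = {Z0, Z1, Z2, Z3, Z4, Z5}); total cost 9 + 14 = 23.
No covering selection has total cost below 23.

23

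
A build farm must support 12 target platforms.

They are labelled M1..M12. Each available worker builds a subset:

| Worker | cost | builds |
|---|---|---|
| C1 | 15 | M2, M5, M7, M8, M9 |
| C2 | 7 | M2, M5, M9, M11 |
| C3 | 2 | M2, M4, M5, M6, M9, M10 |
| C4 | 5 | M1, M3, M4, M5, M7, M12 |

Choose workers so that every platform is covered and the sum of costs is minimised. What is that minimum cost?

29

C1, C2, C3, C4 together cover every platform (C1 ∪ C2 ∪ C3 ∪ C4 = {M1, M2, M3, M4, M5, M6, M7, M8, M9, M10, M11, M12}); total cost 15 + 7 + 2 + 5 = 29.
No covering selection has total cost below 29.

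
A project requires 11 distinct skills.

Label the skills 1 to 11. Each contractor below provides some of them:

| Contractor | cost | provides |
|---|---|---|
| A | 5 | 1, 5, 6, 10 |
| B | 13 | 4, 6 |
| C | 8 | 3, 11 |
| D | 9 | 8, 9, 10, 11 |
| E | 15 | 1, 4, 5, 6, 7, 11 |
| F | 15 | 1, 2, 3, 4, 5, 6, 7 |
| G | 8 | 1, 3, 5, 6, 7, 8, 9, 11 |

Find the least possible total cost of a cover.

D, F together cover every skill (D ∪ F = {1, 2, 3, 4, 5, 6, 7, 8, 9, 10, 11}); total cost 9 + 15 = 24.
The greedy pick G, A, F costs 28; no covering selection beats 24.

24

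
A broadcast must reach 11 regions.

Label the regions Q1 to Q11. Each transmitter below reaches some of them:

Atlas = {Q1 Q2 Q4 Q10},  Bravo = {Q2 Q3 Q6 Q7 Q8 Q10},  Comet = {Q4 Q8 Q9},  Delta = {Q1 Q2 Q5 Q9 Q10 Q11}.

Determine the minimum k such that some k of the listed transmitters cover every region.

Atlas and Bravo and Delta together: Atlas ∪ Bravo ∪ Delta = {Q1, Q2, Q3, Q4, Q5, Q6, Q7, Q8, Q9, Q10, Q11} — every region is covered.
Only Bravo contains Q3, so Bravo is forced; the remaining 5 regions need at least 2 more transmitters (each remaining transmitter adds at most 4) — so at least 3 transmitters are needed, and 3 is optimal.

3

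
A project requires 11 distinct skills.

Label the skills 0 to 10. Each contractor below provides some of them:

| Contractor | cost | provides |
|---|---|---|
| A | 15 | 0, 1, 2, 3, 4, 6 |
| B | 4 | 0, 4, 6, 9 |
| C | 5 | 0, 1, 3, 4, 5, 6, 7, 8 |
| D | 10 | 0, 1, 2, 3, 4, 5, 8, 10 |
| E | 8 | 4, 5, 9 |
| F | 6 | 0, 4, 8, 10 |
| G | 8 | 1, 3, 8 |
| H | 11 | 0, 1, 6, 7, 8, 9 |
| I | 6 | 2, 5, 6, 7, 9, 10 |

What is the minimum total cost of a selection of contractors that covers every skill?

C, I together cover every skill (C ∪ I = {0, 1, 2, 3, 4, 5, 6, 7, 8, 9, 10}); total cost 5 + 6 = 11.
No covering selection has total cost below 11.

11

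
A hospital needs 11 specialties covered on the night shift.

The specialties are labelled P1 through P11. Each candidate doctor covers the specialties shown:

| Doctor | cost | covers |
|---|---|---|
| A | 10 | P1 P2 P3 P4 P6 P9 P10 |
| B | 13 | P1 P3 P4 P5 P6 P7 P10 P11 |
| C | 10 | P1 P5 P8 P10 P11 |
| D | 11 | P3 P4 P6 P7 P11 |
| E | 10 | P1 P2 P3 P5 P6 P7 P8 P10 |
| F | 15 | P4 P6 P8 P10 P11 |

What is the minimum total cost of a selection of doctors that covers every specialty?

30

A, C, E together cover every specialty (A ∪ C ∪ E = {P1, P2, P3, P4, P5, P6, P7, P8, P9, P10, P11}); total cost 10 + 10 + 10 = 30.
No covering selection has total cost below 30.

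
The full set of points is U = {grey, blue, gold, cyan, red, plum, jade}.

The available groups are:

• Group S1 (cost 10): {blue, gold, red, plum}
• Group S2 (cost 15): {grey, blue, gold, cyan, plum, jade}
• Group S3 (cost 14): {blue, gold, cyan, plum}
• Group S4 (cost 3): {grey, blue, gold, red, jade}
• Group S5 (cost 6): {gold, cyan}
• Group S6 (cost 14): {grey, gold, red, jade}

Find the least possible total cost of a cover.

17

S3, S4 together cover every point (S3 ∪ S4 = {grey, blue, gold, cyan, red, plum, jade}); total cost 14 + 3 = 17.
The greedy pick S4, S5, S1 costs 19; no covering selection beats 17.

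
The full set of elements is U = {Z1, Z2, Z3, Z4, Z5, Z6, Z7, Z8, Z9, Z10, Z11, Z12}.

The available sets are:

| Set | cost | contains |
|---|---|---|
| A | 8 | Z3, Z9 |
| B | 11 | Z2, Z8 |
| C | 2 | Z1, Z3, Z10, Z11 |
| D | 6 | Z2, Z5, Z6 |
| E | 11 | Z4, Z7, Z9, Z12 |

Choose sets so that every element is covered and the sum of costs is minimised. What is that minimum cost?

30

B, C, D, E together cover every element (B ∪ C ∪ D ∪ E = {Z1, Z2, Z3, Z4, Z5, Z6, Z7, Z8, Z9, Z10, Z11, Z12}); total cost 11 + 2 + 6 + 11 = 30.
No covering selection has total cost below 30.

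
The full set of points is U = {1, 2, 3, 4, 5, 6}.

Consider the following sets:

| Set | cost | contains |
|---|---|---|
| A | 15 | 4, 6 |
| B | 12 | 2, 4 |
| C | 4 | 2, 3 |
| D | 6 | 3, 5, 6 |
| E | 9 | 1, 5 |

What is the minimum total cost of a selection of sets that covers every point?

B, D, E together cover every point (B ∪ D ∪ E = {1, 2, 3, 4, 5, 6}); total cost 12 + 6 + 9 = 27.
The greedy pick C, D, E, B costs 31; no covering selection beats 27.

27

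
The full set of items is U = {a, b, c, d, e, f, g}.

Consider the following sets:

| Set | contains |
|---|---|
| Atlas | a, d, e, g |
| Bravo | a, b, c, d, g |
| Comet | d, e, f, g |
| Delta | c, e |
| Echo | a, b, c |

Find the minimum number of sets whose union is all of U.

Take {Bravo, Comet}. Their union is {a, b, c, d, e, f, g}, which is all 7 items.
No single set has all 7 items (the largest, Bravo, has 5), so 2 is optimal.

2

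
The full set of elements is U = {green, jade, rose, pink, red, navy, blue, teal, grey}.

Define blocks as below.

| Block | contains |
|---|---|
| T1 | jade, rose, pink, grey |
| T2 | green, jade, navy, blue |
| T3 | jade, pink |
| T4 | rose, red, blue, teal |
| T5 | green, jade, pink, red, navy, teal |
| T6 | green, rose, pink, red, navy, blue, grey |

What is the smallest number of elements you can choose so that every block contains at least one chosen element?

Take H = {pink, blue}. Each listed block contains at least one of these, so H is a hitting set of size 2.
The blocks T3, T4 are pairwise disjoint, so any hitting set needs a separate element for each — at least 2. Hence 2 is optimal.

2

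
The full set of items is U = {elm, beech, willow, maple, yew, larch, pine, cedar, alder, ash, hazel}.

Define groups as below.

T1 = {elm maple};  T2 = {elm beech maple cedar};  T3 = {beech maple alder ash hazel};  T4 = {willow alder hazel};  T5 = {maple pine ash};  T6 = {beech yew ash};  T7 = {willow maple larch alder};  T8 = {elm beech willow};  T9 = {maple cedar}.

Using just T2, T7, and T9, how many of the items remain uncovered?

4

Union of T2, T7, T9 = {elm, beech, willow, maple, larch, cedar, alder}.
Not covered: yew, pine, ash, hazel — 4 items.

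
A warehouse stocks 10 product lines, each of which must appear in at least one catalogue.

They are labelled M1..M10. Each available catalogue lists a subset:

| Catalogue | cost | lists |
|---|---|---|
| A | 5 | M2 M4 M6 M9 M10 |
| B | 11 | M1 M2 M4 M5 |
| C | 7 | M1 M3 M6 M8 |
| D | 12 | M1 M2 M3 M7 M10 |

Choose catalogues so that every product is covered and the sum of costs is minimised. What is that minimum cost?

35

A, B, C, D together cover every product (A ∪ B ∪ C ∪ D = {M1, M2, M3, M4, M5, M6, M7, M8, M9, M10}); total cost 5 + 11 + 7 + 12 = 35.
No covering selection has total cost below 35.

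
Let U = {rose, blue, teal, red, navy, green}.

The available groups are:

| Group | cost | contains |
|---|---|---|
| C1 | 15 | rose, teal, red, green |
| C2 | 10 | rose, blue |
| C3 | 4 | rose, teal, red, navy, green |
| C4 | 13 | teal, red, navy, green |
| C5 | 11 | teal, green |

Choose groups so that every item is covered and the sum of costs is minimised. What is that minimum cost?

14

C2, C3 together cover every item (C2 ∪ C3 = {rose, blue, teal, red, navy, green}); total cost 10 + 4 = 14.
No covering selection has total cost below 14.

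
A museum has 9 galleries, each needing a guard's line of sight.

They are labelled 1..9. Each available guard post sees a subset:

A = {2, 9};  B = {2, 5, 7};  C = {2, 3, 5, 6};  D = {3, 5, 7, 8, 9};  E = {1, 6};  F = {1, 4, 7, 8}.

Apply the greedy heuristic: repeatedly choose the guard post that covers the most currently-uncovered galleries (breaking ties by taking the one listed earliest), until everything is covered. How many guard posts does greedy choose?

Greedy: pick D (covers 5 new) → pick C (covers 2 new) → pick F (covers 2 new). Total picks: 3.

3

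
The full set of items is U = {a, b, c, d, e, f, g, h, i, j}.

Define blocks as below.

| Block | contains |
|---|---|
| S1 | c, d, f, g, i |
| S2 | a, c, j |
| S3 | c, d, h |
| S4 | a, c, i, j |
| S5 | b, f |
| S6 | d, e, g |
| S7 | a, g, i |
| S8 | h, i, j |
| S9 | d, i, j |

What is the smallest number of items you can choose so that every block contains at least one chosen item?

The 4 items {a, d, f, i} hit every block.
No choice of 3 items meets every block, so 4 is the minimum.

4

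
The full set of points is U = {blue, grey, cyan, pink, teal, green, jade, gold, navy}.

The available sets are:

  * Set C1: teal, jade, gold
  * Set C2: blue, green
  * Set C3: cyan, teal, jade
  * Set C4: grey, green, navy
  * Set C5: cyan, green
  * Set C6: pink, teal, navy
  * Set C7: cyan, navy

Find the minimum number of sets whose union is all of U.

5

C1, C2, C4, C5, and C6 cover everything between them: the union {blue, grey, cyan, pink, teal, green, jade, gold, navy} is all of U.
No 4 of the 7 sets cover everything (all 35 combinations miss at least one point), so 5 is optimal.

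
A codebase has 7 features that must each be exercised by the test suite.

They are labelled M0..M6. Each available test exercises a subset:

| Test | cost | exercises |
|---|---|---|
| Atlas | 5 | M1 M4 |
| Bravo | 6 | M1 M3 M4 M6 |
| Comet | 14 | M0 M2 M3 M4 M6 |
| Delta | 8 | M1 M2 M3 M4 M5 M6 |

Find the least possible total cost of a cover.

22

Comet, Delta together cover every feature (Comet ∪ Delta = {M0, M1, M2, M3, M4, M5, M6}); total cost 14 + 8 = 22.
No covering selection has total cost below 22.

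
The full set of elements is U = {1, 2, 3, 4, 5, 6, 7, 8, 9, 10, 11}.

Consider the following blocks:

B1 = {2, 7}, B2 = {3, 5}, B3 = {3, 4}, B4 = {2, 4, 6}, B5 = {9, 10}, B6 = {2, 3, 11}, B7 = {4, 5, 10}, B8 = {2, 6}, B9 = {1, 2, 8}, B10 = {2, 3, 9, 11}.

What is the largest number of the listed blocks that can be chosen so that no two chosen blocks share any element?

3

B3, B5, B8 are pairwise disjoint (B3={3,4}; B5={9,10}; B8={2,6}).
Every remaining block overlaps one of these, and no 4 of the listed blocks are pairwise disjoint, so 3 is the maximum.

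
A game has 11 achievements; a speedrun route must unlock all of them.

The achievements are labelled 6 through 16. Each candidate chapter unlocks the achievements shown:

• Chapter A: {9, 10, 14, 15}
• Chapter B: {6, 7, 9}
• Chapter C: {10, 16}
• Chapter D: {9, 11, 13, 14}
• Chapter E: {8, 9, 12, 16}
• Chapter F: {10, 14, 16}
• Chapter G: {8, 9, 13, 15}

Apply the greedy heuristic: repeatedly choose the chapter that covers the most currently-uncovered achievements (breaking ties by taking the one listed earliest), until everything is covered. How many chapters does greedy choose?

4

Greedy: pick A (covers 4 new) → pick E (covers 3 new) → pick B (covers 2 new) → pick D (covers 2 new). Total picks: 4.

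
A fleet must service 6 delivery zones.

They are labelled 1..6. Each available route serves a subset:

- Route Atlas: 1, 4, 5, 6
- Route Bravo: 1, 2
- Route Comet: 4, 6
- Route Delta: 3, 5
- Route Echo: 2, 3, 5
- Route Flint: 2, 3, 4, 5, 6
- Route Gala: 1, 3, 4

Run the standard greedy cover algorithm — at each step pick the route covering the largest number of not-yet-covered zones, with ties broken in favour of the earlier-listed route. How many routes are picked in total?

2

Greedy: pick Flint (covers 5 new) → pick Atlas (covers 1 new). Total picks: 2.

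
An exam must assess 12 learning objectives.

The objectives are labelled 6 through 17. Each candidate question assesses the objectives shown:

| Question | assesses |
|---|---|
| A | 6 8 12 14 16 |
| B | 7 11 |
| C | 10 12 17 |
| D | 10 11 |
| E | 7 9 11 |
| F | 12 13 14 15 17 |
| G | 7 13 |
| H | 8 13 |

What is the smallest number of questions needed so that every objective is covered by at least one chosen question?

A and D and E and F together: A ∪ D ∪ E ∪ F = {6, 7, 8, 9, 10, 11, 12, 13, 14, 15, 16, 17} — every objective is covered.
Only A contains 6, so A is forced; the remaining 7 objectives need at least 3 more questions (each remaining question adds at most 3) — so at least 4 questions are needed, and 4 is optimal.

4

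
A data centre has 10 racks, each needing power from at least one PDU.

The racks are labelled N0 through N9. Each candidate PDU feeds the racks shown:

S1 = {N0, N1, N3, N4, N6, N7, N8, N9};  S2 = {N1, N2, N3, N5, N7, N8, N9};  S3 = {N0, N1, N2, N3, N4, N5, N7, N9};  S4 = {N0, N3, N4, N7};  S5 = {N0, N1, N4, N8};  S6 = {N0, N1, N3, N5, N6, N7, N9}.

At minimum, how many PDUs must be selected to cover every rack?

2

S1 and S3 together: S1 ∪ S3 = {N0, N1, N2, N3, N4, N5, N6, N7, N8, N9} — every rack is covered.
No single PDU has all 10 racks (the largest, S1, has 8), so 2 is optimal.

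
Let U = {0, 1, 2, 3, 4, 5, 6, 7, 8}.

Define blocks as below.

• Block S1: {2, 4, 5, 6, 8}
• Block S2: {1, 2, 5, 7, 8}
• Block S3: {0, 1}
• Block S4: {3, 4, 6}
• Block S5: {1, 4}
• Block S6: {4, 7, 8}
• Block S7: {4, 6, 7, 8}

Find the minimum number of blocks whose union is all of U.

3

S2, S3, and S4 cover everything between them: the union {0, 1, 2, 3, 4, 5, 6, 7, 8} is all of U.
Only S3 contains 0, so S3 is forced; the remaining 7 items need at least 2 more blocks (each remaining block adds at most 5) — so at least 3 blocks are needed, and 3 is optimal.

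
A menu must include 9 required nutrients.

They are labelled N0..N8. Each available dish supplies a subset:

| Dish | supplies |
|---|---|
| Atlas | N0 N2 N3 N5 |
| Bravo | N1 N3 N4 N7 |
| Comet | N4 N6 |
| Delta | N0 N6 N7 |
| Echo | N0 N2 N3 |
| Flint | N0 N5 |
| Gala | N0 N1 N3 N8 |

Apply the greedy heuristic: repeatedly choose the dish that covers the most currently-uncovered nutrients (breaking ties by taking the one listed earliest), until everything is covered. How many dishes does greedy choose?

4

Greedy: pick Atlas (covers 4 new) → pick Bravo (covers 3 new) → pick Comet (covers 1 new) → pick Gala (covers 1 new). Total picks: 4.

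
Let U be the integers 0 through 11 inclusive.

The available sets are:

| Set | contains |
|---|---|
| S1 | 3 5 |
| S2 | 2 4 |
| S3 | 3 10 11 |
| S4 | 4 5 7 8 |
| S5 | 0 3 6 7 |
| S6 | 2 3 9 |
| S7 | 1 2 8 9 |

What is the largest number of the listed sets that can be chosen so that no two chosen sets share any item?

2

S1, S7 are pairwise disjoint (S1={3,5}; S7={1,2,8,9}).
Every remaining set overlaps one of these, and no 3 of the listed sets are pairwise disjoint, so 2 is the maximum.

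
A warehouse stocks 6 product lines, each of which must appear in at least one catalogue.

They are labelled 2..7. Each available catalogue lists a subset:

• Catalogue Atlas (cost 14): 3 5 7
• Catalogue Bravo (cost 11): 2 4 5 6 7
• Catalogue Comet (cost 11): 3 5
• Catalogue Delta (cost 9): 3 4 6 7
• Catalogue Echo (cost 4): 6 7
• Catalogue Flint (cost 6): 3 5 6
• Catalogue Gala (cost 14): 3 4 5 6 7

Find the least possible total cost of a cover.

Bravo, Flint together cover every product (Bravo ∪ Flint = {2, 3, 4, 5, 6, 7}); total cost 11 + 6 = 17.
The greedy pick Echo, Flint, Bravo costs 21; no covering selection beats 17.

17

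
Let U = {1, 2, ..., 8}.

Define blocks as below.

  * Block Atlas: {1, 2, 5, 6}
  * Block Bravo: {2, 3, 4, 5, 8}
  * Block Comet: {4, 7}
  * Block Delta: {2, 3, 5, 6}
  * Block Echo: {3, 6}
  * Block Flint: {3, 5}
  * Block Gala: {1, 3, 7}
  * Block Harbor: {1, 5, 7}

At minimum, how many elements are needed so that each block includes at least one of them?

H = {3, 6, 7} meets every block (each contains at least one member of H), and |H| = 3.
No choice of 2 elements meets every block, so 3 is the minimum.

3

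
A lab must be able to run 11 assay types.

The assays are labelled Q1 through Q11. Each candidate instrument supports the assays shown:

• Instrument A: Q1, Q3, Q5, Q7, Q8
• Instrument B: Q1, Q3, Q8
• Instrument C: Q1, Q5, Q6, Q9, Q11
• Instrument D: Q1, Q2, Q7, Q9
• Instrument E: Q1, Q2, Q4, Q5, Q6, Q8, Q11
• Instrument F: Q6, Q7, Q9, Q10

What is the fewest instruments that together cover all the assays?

3

A and E and F together: A ∪ E ∪ F = {Q1, Q2, Q3, Q4, Q5, Q6, Q7, Q8, Q9, Q10, Q11} — every assay is covered.
Only E contains Q4, so E is forced; the remaining 4 assays need at least 2 more instruments (each remaining instrument adds at most 3) — so at least 3 instruments are needed, and 3 is optimal.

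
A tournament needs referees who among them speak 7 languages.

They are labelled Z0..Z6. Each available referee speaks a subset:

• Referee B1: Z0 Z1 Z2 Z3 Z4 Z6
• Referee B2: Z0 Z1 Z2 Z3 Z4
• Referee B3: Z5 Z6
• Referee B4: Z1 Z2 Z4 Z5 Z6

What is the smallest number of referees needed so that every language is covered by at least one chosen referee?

Take {B2, B4}. Their union is {Z0, Z1, Z2, Z3, Z4, Z5, Z6}, which is all 7 languages.
No single referee has all 7 languages (the largest, B1, has 6), so 2 is optimal.

2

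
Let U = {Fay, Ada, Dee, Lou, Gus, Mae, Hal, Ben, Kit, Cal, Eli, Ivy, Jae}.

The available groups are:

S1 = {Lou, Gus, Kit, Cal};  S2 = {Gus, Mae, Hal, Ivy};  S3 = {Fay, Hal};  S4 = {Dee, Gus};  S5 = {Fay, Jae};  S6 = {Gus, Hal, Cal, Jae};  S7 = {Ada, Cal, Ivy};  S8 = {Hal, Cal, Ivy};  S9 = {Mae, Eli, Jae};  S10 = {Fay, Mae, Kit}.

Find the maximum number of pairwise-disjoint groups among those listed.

S3, S4, S7, S9 are pairwise disjoint (S3={Fay,Hal}; S4={Dee,Gus}; S7={Ada,Cal,Ivy}; S9={Mae,Eli,Jae}).
Every remaining group overlaps one of these, and no 5 of the listed groups are pairwise disjoint, so 4 is the maximum.

4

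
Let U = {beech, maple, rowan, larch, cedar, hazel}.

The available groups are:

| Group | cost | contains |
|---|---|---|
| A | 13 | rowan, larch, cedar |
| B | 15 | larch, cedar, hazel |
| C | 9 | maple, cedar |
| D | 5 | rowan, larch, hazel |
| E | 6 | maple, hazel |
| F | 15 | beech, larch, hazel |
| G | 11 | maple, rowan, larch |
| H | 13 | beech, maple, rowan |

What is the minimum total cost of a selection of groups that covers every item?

C, D, H together cover every item (C ∪ D ∪ H = {beech, maple, rowan, larch, cedar, hazel}); total cost 9 + 5 + 13 = 27.
No covering selection has total cost below 27.

27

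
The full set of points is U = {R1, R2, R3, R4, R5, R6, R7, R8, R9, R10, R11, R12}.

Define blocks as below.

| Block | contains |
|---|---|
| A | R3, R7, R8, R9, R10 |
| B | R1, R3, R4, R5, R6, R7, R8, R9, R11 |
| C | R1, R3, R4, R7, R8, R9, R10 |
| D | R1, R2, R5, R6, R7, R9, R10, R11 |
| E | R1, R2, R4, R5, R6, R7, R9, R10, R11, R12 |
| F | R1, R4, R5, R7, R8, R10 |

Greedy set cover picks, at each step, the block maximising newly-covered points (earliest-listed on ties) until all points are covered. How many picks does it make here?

2

Greedy: pick E (covers 10 new) → pick A (covers 2 new). Total picks: 2.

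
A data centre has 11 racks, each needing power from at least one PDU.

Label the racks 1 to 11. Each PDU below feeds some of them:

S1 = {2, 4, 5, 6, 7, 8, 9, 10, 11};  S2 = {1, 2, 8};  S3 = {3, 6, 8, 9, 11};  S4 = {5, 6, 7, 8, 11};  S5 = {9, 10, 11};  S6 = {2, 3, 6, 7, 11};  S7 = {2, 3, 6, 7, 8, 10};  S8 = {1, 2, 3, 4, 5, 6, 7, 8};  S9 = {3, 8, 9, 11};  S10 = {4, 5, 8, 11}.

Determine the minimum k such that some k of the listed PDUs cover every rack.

Take {S1, S8}. Their union is {1, 2, 3, 4, 5, 6, 7, 8, 9, 10, 11}, which is all 11 racks.
No single PDU has all 11 racks (the largest, S1, has 9), so 2 is optimal.

2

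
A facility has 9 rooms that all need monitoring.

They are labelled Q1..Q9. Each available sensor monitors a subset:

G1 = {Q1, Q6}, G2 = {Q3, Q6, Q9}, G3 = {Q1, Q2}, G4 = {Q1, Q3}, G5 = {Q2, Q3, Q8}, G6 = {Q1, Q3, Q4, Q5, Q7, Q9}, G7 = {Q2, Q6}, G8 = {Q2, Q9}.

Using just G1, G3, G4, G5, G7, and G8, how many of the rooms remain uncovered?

Union of G1, G3, G4, G5, G7, G8 = {Q1, Q2, Q3, Q6, Q8, Q9}.
Not covered: Q4, Q5, Q7 — 3 rooms.

3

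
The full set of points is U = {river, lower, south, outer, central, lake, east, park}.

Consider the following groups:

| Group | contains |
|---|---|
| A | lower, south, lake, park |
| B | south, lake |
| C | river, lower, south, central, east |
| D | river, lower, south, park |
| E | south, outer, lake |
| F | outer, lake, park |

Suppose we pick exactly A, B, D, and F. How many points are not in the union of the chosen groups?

2

Union of A, B, D, F = {river, lower, south, outer, lake, park}.
Not covered: central, east — 2 points.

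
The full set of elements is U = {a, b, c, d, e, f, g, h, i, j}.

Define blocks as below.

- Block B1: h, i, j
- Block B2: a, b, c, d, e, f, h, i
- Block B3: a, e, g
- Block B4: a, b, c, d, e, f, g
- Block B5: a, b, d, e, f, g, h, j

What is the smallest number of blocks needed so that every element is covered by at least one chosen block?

2

B1 and B4 together: B1 ∪ B4 = {a, b, c, d, e, f, g, h, i, j} — every element is covered.
No single block has all 10 elements (the largest, B2, has 8), so 2 is optimal.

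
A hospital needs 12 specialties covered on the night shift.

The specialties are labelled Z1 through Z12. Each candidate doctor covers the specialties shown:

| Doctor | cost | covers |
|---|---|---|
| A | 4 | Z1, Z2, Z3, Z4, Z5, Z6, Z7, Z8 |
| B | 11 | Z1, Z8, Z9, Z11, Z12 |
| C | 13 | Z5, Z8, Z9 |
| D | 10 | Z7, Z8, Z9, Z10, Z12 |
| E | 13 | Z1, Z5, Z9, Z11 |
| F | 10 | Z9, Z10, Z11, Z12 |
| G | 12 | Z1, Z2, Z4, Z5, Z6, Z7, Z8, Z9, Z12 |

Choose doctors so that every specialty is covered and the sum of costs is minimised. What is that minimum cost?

14

A, F together cover every specialty (A ∪ F = {Z1, Z2, Z3, Z4, Z5, Z6, Z7, Z8, Z9, Z10, Z11, Z12}); total cost 4 + 10 = 14.
No covering selection has total cost below 14.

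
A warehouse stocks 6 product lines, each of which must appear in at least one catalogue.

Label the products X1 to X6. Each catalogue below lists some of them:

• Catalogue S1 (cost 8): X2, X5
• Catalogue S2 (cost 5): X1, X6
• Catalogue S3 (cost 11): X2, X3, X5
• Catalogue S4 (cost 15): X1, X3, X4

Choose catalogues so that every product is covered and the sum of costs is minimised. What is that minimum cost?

28

S1, S2, S4 together cover every product (S1 ∪ S2 ∪ S4 = {X1, X2, X3, X4, X5, X6}); total cost 8 + 5 + 15 = 28.
The greedy pick S2, S3, S4 costs 31; no covering selection beats 28.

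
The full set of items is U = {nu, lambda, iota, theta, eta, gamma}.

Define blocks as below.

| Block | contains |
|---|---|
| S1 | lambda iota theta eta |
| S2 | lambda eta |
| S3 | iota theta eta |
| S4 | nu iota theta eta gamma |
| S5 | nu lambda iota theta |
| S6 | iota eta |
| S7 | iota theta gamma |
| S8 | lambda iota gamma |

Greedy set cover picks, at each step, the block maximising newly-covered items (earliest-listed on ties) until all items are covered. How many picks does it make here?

2

Greedy: pick S4 (covers 5 new) → pick S1 (covers 1 new). Total picks: 2.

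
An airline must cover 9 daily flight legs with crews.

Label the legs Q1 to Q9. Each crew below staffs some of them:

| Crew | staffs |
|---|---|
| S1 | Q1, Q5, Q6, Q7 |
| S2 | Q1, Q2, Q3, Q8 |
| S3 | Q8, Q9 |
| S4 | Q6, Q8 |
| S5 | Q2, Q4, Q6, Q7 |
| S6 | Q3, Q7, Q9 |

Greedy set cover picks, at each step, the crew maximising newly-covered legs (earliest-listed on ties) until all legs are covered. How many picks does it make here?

4

Greedy: pick S1 (covers 4 new) → pick S2 (covers 3 new) → pick S3 (covers 1 new) → pick S5 (covers 1 new). Total picks: 4.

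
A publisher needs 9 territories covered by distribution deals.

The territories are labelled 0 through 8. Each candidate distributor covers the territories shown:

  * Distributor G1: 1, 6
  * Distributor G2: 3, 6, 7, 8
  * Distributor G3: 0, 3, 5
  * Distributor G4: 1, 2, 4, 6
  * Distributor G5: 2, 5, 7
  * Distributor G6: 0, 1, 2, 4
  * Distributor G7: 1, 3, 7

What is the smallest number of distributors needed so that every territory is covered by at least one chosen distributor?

Take {G2, G5, G6}. Their union is {0, 1, 2, 3, 4, 5, 6, 7, 8}, which is all 9 territories.
Each distributor has at most 4 territories, and 2·4 = 8 < 9 — so at least 3 distributors are needed, and 3 is optimal.

3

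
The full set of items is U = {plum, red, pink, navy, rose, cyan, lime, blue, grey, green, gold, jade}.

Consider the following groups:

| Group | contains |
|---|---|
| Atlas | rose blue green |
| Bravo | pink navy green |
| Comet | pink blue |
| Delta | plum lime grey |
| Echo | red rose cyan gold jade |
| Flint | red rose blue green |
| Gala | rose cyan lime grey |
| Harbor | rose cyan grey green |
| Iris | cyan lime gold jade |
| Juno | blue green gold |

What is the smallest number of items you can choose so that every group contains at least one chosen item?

4

H = {navy, cyan, blue, grey} meets every group (each contains at least one member of H), and |H| = 4.
No choice of 3 items meets every group, so 4 is the minimum.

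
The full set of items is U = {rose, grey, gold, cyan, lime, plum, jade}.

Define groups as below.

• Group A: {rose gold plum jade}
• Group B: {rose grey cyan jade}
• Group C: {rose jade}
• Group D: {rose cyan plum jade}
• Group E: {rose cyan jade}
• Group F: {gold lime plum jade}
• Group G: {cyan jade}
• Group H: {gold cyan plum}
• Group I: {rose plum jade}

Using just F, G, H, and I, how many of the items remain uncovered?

1

Union of F, G, H, I = {rose, gold, cyan, lime, plum, jade}.
Not covered: grey — 1 item.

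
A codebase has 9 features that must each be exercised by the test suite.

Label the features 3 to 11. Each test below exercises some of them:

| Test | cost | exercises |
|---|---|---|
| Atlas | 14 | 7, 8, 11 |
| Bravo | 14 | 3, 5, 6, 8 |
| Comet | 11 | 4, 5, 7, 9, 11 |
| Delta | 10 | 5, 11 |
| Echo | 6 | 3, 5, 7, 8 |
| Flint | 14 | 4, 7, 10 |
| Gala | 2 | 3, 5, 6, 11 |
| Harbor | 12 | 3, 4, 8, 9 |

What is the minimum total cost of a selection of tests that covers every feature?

28

Flint, Gala, Harbor together cover every feature (Flint ∪ Gala ∪ Harbor = {3, 4, 5, 6, 7, 8, 9, 10, 11}); total cost 14 + 2 + 12 = 28.
The greedy pick Gala, Echo, Comet, Flint costs 33; no covering selection beats 28.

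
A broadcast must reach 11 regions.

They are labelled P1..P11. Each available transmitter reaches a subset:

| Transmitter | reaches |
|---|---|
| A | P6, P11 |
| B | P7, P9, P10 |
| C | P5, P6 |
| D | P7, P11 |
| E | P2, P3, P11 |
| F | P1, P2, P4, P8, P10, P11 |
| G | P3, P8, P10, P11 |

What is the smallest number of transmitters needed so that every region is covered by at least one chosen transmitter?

B and C and F and G together: B ∪ C ∪ F ∪ G = {P1, P2, P3, P4, P5, P6, P7, P8, P9, P10, P11} — every region is covered.
Only F contains P1, so F is forced; the remaining 5 regions need at least 3 more transmitters (each remaining transmitter adds at most 2) — so at least 4 transmitters are needed, and 4 is optimal.

4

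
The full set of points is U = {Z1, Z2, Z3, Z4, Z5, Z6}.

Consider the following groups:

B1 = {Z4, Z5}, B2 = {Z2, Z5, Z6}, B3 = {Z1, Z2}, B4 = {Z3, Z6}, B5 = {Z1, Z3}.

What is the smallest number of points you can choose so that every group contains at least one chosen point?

3

H = {Z1, Z3, Z5} meets every group (each contains at least one member of H), and |H| = 3.
The groups B1, B3, B4 are pairwise disjoint, so any hitting set needs a separate point for each — at least 3. Hence 3 is optimal.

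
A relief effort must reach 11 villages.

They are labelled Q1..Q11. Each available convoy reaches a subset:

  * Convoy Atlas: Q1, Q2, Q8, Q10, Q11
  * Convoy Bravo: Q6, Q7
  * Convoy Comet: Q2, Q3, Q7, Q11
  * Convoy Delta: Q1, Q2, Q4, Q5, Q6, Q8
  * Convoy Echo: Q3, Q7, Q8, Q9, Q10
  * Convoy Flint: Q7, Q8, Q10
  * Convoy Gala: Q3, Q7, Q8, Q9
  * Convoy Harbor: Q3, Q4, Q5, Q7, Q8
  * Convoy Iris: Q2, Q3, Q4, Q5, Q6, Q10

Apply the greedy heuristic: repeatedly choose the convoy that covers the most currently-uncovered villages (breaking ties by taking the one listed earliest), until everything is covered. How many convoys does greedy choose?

Greedy: pick Delta (covers 6 new) → pick Echo (covers 4 new) → pick Atlas (covers 1 new). Total picks: 3.

3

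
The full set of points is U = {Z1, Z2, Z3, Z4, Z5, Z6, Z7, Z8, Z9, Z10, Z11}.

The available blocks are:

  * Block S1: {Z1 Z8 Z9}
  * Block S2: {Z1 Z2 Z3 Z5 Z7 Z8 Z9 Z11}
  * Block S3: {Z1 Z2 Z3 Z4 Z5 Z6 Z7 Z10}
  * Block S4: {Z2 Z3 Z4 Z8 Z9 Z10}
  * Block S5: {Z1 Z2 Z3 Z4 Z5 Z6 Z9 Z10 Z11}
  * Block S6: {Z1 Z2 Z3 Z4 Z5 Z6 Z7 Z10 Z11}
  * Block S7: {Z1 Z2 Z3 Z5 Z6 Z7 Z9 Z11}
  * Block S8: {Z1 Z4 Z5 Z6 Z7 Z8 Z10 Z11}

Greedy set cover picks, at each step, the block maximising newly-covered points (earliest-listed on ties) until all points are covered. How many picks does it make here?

Greedy: pick S5 (covers 9 new) → pick S2 (covers 2 new). Total picks: 2.

2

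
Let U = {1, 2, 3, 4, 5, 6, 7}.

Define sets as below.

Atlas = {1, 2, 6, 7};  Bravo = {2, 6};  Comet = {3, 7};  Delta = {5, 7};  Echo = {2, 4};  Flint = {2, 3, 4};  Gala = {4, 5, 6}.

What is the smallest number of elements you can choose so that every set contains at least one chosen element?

3

Take H = {2, 4, 7}. Each listed set contains at least one of these, so H is a hitting set of size 3.
No choice of 2 elements meets every set, so 3 is the minimum.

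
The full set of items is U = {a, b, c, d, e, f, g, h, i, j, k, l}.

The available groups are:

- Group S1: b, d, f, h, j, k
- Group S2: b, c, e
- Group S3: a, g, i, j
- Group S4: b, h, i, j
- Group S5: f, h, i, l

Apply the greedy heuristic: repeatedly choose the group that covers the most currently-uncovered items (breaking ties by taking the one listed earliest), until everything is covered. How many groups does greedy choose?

Greedy: pick S1 (covers 6 new) → pick S3 (covers 3 new) → pick S2 (covers 2 new) → pick S5 (covers 1 new). Total picks: 4.

4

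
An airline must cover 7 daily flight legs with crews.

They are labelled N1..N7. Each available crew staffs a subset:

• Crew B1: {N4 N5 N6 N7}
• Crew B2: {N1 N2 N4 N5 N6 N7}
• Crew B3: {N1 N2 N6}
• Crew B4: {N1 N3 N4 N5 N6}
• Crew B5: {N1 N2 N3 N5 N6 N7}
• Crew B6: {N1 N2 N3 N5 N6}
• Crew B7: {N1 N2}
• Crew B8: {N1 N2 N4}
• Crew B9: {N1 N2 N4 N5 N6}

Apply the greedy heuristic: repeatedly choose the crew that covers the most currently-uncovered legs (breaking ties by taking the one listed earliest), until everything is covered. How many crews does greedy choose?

2

Greedy: pick B2 (covers 6 new) → pick B4 (covers 1 new). Total picks: 2.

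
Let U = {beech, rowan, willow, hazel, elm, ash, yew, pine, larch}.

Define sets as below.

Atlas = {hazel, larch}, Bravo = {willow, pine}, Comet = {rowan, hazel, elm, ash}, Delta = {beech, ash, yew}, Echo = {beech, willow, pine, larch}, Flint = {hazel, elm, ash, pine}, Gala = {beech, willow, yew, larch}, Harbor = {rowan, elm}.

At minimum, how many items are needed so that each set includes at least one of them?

4

H = {beech, rowan, pine, larch} meets every set (each contains at least one member of H), and |H| = 4.
The sets Atlas, Bravo, Delta, Harbor are pairwise disjoint, so any hitting set needs a separate item for each — at least 4. Hence 4 is optimal.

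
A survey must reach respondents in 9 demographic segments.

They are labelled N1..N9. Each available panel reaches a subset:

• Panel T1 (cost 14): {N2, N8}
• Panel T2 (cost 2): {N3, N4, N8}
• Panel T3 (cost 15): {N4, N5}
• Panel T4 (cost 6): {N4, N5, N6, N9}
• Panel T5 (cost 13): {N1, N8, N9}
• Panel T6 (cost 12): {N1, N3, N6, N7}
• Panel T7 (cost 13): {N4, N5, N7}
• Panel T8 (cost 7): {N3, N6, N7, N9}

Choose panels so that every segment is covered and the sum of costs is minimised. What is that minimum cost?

T1, T4, T6 together cover every segment (T1 ∪ T4 ∪ T6 = {N1, N2, N3, N4, N5, N6, N7, N8, N9}); total cost 14 + 6 + 12 = 32.
The greedy pick T2, T4, T6, T1 costs 34; no covering selection beats 32.

32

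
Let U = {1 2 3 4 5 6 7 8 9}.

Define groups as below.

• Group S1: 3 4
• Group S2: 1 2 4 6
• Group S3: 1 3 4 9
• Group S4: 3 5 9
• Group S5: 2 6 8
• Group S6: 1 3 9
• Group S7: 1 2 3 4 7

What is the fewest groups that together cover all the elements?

3

S4, S5, and S7 cover everything between them: the union {1, 2, 3, 4, 5, 6, 7, 8, 9} is all of U.
Only S4 contains 5, so S4 is forced; the remaining 6 elements need at least 2 more groups (each remaining group adds at most 4) — so at least 3 groups are needed, and 3 is optimal.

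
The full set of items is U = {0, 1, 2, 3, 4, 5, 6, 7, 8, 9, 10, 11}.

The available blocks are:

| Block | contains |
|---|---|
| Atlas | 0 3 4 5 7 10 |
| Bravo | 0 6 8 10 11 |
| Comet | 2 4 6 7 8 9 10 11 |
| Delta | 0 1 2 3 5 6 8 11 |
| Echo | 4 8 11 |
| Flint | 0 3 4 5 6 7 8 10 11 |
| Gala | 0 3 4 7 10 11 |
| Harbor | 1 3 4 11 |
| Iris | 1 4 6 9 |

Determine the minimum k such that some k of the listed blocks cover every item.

2

Comet and Delta together: Comet ∪ Delta = {0, 1, 2, 3, 4, 5, 6, 7, 8, 9, 10, 11} — every item is covered.
No single block has all 12 items (the largest, Flint, has 9), so 2 is optimal.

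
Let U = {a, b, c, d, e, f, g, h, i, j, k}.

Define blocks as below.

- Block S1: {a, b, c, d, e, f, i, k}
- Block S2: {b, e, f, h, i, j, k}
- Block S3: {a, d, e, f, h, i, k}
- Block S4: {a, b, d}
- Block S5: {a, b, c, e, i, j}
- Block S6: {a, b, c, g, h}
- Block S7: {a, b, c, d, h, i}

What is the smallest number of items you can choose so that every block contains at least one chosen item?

The 2 items {a, b} hit every block.
No single item lies in every block, so at least 2 are needed and 2 is optimal.

2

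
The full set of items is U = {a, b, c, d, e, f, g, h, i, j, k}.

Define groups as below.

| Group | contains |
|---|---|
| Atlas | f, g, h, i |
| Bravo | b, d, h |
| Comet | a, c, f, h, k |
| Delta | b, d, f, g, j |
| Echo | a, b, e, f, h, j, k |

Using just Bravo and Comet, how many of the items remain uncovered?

4

Union of Bravo, Comet = {a, b, c, d, f, h, k}.
Not covered: e, g, i, j — 4 items.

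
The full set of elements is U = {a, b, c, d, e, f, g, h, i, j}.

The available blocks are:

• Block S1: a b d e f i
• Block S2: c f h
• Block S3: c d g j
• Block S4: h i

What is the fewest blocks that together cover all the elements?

S1, S3, and S4 cover everything between them: the union {a, b, c, d, e, f, g, h, i, j} is all of U.
Only S1 contains a, so S1 is forced; the remaining 4 elements need at least 2 more blocks (each remaining block adds at most 3) — so at least 3 blocks are needed, and 3 is optimal.

3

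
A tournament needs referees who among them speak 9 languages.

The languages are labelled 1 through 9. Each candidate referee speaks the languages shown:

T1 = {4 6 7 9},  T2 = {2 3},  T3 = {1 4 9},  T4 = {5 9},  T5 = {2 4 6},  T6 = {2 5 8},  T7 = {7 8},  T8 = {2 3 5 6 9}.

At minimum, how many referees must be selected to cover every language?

3

T3 and T7 and T8 together: T3 ∪ T7 ∪ T8 = {1, 2, 3, 4, 5, 6, 7, 8, 9} — every language is covered.
Only T3 contains 1, so T3 is forced; the remaining 6 languages need at least 2 more referees (each remaining referee adds at most 4) — so at least 3 referees are needed, and 3 is optimal.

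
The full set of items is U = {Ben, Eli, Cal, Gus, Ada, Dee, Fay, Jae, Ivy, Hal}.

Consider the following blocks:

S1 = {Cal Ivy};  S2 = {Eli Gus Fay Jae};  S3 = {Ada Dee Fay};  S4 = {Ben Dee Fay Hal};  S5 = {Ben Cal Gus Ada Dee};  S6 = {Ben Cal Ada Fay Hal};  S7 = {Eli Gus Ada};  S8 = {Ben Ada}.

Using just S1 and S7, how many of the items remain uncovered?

Union of S1, S7 = {Eli, Cal, Gus, Ada, Ivy}.
Not covered: Ben, Dee, Fay, Jae, Hal — 5 items.

5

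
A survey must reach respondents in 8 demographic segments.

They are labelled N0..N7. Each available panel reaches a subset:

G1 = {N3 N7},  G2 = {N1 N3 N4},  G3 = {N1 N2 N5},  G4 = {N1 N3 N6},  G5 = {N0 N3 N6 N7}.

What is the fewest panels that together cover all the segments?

3

Take {G2, G3, G5}. Their union is {N0, N1, N2, N3, N4, N5, N6, N7}, which is all 8 segments.
Only G5 contains N0, so G5 is forced; the remaining 4 segments need at least 2 more panels (each remaining panel adds at most 3) — so at least 3 panels are needed, and 3 is optimal.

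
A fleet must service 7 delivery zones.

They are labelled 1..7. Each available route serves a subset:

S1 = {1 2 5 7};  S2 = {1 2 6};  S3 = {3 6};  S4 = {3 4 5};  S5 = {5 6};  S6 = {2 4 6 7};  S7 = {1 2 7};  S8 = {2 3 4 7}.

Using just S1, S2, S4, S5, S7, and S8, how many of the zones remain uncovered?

0

Union of S1, S2, S4, S5, S7, S8 = {1, 2, 3, 4, 5, 6, 7} — that's every zone, so 0 are uncovered.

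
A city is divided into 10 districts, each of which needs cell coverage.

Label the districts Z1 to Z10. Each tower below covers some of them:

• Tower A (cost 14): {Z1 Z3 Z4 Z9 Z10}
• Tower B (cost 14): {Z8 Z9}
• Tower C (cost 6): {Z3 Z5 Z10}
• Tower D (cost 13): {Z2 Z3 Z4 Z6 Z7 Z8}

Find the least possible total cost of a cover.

33

A, C, D together cover every district (A ∪ C ∪ D = {Z1, Z2, Z3, Z4, Z5, Z6, Z7, Z8, Z9, Z10}); total cost 14 + 6 + 13 = 33.
No covering selection has total cost below 33.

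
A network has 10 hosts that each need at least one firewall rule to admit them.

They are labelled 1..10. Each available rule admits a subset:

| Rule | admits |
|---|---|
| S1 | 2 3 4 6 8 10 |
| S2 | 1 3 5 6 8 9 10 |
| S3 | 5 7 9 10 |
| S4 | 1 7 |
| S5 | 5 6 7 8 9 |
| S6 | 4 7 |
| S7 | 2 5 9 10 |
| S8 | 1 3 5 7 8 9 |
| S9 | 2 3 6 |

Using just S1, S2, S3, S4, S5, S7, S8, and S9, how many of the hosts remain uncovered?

Union of S1, S2, S3, S4, S5, S7, S8, S9 = {1, 2, 3, 4, 5, 6, 7, 8, 9, 10} — that's every host, so 0 are uncovered.

0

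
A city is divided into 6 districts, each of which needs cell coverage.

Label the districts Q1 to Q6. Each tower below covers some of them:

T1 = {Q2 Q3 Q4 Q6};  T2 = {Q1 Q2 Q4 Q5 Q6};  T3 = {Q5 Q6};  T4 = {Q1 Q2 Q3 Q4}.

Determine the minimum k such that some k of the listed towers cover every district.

2

Take {T2, T4}. Their union is {Q1, Q2, Q3, Q4, Q5, Q6}, which is all 6 districts.
No single tower has all 6 districts (the largest, T2, has 5), so 2 is optimal.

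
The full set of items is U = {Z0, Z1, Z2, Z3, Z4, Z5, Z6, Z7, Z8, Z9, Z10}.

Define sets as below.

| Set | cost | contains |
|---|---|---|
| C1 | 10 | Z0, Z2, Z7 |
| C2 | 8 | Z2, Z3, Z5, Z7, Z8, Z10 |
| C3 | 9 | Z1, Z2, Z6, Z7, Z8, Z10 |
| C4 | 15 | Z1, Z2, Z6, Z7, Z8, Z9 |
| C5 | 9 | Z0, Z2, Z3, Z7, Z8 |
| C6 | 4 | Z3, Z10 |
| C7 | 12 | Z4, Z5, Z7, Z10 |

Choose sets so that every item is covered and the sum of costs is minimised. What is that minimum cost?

36

C4, C5, C7 together cover every item (C4 ∪ C5 ∪ C7 = {Z0, Z1, Z2, Z3, Z4, Z5, Z6, Z7, Z8, Z9, Z10}); total cost 15 + 9 + 12 = 36.
The greedy pick C2, C3, C5, C7, C4 costs 53; no covering selection beats 36.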